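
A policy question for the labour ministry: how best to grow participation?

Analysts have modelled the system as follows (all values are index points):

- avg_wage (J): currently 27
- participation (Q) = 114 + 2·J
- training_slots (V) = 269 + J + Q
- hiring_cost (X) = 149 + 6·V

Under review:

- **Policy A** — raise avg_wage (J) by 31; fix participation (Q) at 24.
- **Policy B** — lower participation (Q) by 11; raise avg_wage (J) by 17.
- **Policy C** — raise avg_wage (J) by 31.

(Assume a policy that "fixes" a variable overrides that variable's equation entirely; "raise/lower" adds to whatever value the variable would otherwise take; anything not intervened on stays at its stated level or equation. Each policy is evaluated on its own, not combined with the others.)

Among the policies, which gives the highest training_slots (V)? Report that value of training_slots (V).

Policy A (J + 31, Q := 24):
  J = 27 + 31 = 58
  Q = 24
  V = 269 + 58 + 24 = 351
Policy B (Q − 11, J + 17):
  J = 27 + 17 = 44
  Q = 114 + 2·44 (−11 from intervention) = 191
  V = 269 + 44 + 191 = 504
Policy C (J + 31):
  J = 27 + 31 = 58
  Q = 114 + 2·58 = 230
  V = 269 + 58 + 230 = 557
Comparing — Policy A: V=351, Policy B: V=504, Policy C: V=557. Highest is 557 (Policy C).

557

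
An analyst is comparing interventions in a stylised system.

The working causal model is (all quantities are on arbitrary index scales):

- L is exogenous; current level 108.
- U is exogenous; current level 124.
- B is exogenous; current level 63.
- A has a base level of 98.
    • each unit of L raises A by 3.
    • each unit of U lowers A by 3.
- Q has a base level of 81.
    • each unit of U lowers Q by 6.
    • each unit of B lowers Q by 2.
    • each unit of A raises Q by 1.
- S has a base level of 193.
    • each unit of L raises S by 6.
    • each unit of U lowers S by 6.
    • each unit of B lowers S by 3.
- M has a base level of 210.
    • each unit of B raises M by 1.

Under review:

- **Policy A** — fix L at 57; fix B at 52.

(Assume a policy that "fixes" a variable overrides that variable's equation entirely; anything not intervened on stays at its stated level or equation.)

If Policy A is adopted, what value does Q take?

-870

Policy A (L := 57, B := 52):
  L = 57
  U = 124
  B = 52
  A = 98 + 3·57 − 3·124 = -103
  Q = 81 − 6·124 − 2·52 + (-103) = -870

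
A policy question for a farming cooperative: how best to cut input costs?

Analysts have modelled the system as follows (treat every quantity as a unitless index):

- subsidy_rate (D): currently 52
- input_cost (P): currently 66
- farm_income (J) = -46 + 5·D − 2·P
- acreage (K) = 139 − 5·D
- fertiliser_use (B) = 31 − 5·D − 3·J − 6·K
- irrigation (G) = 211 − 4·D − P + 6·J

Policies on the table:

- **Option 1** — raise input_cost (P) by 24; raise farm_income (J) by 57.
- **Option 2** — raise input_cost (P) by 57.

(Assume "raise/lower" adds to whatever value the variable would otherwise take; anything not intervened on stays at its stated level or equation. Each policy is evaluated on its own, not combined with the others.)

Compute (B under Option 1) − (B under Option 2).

-369

Option 1 (P + 24, J + 57):
  D = 52
  P = 66 + 24 = 90
  J = -46 + 5·52 − 2·90 (+57 from intervention) = 91
  K = 139 − 5·52 = -121
  B = 31 − 5·52 − 3·91 − 6·(-121) = 224
Option 2 (P + 57):
  D = 52
  P = 66 + 57 = 123
  J = -46 + 5·52 − 2·123 = -32
  K = 139 − 5·52 = -121
  B = 31 − 5·52 − 3·(-32) − 6·(-121) = 593
B: 224 − 593 = -369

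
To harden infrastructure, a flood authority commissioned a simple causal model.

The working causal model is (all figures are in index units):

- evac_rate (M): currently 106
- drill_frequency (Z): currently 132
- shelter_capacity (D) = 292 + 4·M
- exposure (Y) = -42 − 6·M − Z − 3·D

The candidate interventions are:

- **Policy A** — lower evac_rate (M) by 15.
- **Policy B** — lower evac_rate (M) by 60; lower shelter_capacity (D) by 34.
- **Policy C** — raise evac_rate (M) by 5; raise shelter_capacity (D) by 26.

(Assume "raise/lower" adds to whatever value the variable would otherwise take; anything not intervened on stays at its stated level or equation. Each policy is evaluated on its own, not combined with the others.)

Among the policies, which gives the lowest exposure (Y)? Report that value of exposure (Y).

-3126

Policy A (M − 15):
  M = 106 − 15 = 91
  Z = 132
  D = 292 + 4·91 = 656
  Y = -42 − 6·91 − 132 − 3·656 = -2688
Policy B (M − 60, D − 34):
  M = 106 − 60 = 46
  Z = 132
  D = 292 + 4·46 (−34 from intervention) = 442
  Y = -42 − 6·46 − 132 − 3·442 = -1776
Policy C (M + 5, D + 26):
  M = 106 + 5 = 111
  Z = 132
  D = 292 + 4·111 (+26 from intervention) = 762
  Y = -42 − 6·111 − 132 − 3·762 = -3126
Comparing — Policy A: Y=-2688, Policy B: Y=-1776, Policy C: Y=-3126. Lowest is -3126 (Policy C).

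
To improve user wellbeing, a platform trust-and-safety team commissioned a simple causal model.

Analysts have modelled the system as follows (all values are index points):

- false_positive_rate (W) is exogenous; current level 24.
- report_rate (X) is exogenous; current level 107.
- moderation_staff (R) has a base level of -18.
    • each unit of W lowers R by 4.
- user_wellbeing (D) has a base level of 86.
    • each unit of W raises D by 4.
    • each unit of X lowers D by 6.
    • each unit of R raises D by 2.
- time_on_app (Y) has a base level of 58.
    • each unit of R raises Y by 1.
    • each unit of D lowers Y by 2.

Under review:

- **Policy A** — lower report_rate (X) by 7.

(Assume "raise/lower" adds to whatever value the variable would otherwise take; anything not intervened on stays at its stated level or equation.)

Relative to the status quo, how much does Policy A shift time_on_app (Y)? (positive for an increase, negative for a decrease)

-84

Baseline:
  W = 24
  X = 107
  R = -18 − 4·24 = -114
  D = 86 + 4·24 − 6·107 + 2·(-114) = -688
  Y = 58 + (-114) − 2·(-688) = 1320
Policy A (X − 7):
  W = 24
  X = 107 − 7 = 100
  R = -18 − 4·24 = -114
  D = 86 + 4·24 − 6·100 + 2·(-114) = -646
  Y = 58 + (-114) − 2·(-646) = 1236
Change in Y: 1236 − 1320 = -84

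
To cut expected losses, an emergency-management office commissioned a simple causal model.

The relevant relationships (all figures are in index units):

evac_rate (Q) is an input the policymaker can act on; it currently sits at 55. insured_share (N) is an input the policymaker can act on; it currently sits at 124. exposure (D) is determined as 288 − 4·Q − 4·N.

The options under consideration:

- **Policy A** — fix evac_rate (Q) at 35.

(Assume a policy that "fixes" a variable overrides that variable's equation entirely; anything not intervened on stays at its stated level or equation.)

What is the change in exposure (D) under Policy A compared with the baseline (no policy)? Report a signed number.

80

Baseline:
  Q = 55
  N = 124
  D = 288 − 4·55 − 4·124 = -428
Policy A (Q := 35):
  Q = 35
  N = 124
  D = 288 − 4·35 − 4·124 = -348
Change in D: -348 − (-428) = 80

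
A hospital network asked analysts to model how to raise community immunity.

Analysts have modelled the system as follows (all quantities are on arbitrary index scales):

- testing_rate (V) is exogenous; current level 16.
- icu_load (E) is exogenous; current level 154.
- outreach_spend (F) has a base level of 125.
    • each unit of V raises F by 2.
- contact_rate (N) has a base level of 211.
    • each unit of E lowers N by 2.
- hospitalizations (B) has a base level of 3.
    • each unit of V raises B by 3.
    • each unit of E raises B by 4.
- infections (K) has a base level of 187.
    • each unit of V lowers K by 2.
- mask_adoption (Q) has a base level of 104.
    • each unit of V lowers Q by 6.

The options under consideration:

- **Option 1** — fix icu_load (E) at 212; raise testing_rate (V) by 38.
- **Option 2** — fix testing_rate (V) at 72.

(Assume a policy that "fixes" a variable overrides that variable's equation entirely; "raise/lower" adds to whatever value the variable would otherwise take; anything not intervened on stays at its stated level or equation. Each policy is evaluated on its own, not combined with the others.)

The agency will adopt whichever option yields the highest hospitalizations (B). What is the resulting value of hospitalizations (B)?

Option 1 (E := 212, V + 38):
  V = 16 + 38 = 54
  E = 212
  B = 3 + 3·54 + 4·212 = 1013
Option 2 (V := 72):
  V = 72
  E = 154
  B = 3 + 3·72 + 4·154 = 835
Comparing — Option 1: B=1013, Option 2: B=835. Highest is 1013 (Option 1).

1013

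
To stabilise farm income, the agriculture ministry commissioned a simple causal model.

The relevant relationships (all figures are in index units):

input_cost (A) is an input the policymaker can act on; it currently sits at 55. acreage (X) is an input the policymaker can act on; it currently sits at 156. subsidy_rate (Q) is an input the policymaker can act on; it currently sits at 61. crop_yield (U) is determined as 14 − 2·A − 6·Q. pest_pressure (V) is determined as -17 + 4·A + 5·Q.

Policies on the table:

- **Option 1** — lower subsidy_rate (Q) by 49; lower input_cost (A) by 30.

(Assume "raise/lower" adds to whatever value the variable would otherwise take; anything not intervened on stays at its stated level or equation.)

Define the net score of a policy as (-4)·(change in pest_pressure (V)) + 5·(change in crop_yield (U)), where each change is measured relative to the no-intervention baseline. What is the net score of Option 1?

Baseline:
  A = 55
  Q = 61
  U = 14 − 2·55 − 6·61 = -462
  V = -17 + 4·55 + 5·61 = 508
Option 1 (Q − 49, A − 30):
  A = 55 − 30 = 25
  Q = 61 − 49 = 12
  U = 14 − 2·25 − 6·12 = -108
  V = -17 + 4·25 + 5·12 = 143
ΔV = 143 − 508 = -365; ΔU = -108 − (-462) = 354
Score = (-4)·(-365) + 5·354 = 3230

3230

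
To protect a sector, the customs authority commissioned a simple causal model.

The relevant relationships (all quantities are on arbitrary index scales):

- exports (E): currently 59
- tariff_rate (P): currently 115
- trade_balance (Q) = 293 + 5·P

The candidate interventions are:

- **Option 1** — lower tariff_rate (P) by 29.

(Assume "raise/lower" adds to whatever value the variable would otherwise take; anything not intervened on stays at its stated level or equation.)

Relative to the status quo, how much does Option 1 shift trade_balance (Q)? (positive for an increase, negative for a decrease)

-145

Baseline:
  P = 115
  Q = 293 + 5·115 = 868
Option 1 (P − 29):
  P = 115 − 29 = 86
  Q = 293 + 5·86 = 723
Change in Q: 723 − 868 = -145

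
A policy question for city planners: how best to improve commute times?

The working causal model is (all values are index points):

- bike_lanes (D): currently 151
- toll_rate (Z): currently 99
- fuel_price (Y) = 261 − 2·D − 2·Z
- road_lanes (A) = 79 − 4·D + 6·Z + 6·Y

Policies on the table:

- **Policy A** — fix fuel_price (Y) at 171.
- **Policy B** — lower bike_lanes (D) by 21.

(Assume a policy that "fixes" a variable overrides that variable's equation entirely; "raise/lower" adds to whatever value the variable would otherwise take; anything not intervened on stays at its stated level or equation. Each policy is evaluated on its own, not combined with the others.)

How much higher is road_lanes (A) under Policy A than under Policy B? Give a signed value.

2124

Policy A (Y := 171):
  D = 151
  Z = 99
  Y = 171
  A = 79 − 4·151 + 6·99 + 6·171 = 1095
Policy B (D − 21):
  D = 151 − 21 = 130
  Z = 99
  Y = 261 − 2·130 − 2·99 = -197
  A = 79 − 4·130 + 6·99 + 6·(-197) = -1029
A: 1095 − (-1029) = 2124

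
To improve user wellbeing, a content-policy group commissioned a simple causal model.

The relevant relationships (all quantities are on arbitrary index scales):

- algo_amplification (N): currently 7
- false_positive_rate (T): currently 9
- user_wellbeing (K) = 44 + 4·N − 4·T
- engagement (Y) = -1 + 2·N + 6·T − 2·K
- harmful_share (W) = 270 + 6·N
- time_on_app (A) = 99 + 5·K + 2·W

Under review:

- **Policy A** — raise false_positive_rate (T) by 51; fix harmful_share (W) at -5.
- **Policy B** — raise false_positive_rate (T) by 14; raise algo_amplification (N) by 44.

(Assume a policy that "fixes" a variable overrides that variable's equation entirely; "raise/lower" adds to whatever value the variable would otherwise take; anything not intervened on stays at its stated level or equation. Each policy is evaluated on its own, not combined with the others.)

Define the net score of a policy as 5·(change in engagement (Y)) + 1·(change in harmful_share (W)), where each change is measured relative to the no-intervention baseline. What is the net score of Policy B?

-76

Baseline:
  N = 7
  T = 9
  K = 44 + 4·7 − 4·9 = 36
  Y = -1 + 2·7 + 6·9 − 2·36 = -5
  W = 270 + 6·7 = 312
Policy B (T + 14, N + 44):
  N = 7 + 44 = 51
  T = 9 + 14 = 23
  K = 44 + 4·51 − 4·23 = 156
  Y = -1 + 2·51 + 6·23 − 2·156 = -73
  W = 270 + 6·51 = 576
ΔY = -73 − (-5) = -68; ΔW = 576 − 312 = 264
Score = 5·(-68) + 1·264 = -76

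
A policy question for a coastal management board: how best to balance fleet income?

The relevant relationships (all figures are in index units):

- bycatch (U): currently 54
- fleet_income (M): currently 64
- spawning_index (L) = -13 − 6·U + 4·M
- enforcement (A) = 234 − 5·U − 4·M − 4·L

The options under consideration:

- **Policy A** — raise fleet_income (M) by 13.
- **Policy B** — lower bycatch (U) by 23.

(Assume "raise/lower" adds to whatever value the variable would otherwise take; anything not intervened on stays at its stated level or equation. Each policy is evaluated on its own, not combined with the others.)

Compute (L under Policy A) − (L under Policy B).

-86

Policy A (M + 13):
  U = 54
  M = 64 + 13 = 77
  L = -13 − 6·54 + 4·77 = -29
Policy B (U − 23):
  U = 54 − 23 = 31
  M = 64
  L = -13 − 6·31 + 4·64 = 57
L: -29 − 57 = -86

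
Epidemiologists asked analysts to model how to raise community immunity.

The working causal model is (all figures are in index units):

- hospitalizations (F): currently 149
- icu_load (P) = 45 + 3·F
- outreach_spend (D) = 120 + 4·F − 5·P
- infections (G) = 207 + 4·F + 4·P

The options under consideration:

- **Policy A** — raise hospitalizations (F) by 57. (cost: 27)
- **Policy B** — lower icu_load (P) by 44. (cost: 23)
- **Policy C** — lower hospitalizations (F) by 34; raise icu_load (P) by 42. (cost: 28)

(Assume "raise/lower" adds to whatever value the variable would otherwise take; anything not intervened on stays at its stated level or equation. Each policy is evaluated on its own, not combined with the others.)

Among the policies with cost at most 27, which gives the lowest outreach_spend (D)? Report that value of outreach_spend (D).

Policy A (F + 57):
  F = 149 + 57 = 206
  P = 45 + 3·206 = 663
  D = 120 + 4·206 − 5·663 = -2371
Policy B (P − 44):
  F = 149
  P = 45 + 3·149 (−44 from intervention) = 448
  D = 120 + 4·149 − 5·448 = -1524
Comparing — Policy A: D=-2371, Policy B: D=-1524. Lowest is -2371 (Policy A).

-2371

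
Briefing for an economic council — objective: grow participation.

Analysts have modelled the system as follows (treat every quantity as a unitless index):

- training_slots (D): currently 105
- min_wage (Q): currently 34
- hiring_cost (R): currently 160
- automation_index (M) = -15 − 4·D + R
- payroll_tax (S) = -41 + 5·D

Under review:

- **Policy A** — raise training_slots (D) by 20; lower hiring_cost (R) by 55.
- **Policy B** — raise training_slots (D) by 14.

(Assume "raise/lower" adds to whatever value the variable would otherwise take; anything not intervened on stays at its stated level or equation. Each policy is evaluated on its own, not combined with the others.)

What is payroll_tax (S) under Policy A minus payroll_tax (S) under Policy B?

30

Policy A (D + 20, R − 55):
  D = 105 + 20 = 125
  S = -41 + 5·125 = 584
Policy B (D + 14):
  D = 105 + 14 = 119
  S = -41 + 5·119 = 554
S: 584 − 554 = 30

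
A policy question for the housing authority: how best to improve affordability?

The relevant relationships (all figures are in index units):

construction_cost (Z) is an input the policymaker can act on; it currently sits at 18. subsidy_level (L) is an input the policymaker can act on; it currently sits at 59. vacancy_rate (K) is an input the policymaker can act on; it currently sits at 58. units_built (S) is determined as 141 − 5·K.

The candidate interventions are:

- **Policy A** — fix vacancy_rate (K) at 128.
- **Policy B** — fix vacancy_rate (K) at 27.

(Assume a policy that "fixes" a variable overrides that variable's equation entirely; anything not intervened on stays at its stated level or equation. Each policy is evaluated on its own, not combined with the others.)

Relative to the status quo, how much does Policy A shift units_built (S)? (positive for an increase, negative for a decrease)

Baseline:
  K = 58
  S = 141 − 5·58 = -149
Policy A (K := 128):
  K = 128
  S = 141 − 5·128 = -499
Change in S: -499 − (-149) = -350

-350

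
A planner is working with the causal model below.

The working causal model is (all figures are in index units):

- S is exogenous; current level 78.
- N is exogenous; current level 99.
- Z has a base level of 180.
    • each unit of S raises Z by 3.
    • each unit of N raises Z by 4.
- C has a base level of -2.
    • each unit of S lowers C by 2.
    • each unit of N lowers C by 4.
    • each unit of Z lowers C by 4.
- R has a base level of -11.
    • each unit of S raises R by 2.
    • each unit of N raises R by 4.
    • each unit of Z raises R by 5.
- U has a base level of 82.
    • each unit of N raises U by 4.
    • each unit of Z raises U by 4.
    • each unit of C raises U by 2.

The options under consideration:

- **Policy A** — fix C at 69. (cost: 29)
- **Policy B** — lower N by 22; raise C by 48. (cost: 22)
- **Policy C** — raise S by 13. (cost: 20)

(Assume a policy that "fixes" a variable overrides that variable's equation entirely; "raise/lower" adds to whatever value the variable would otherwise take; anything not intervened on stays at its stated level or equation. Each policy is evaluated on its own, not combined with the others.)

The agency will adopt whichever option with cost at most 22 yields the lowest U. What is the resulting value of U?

-4078

Policy B (N − 22, C + 48):
  S = 78
  N = 99 − 22 = 77
  Z = 180 + 3·78 + 4·77 = 722
  C = -2 − 2·78 − 4·77 − 4·722 (+48 from intervention) = -3306
  U = 82 + 4·77 + 4·722 + 2·(-3306) = -3334
Policy C (S + 13):
  S = 78 + 13 = 91
  N = 99
  Z = 180 + 3·91 + 4·99 = 849
  C = -2 − 2·91 − 4·99 − 4·849 = -3976
  U = 82 + 4·99 + 4·849 + 2·(-3976) = -4078
Comparing — Policy B: U=-3334, Policy C: U=-4078. Lowest is -4078 (Policy C).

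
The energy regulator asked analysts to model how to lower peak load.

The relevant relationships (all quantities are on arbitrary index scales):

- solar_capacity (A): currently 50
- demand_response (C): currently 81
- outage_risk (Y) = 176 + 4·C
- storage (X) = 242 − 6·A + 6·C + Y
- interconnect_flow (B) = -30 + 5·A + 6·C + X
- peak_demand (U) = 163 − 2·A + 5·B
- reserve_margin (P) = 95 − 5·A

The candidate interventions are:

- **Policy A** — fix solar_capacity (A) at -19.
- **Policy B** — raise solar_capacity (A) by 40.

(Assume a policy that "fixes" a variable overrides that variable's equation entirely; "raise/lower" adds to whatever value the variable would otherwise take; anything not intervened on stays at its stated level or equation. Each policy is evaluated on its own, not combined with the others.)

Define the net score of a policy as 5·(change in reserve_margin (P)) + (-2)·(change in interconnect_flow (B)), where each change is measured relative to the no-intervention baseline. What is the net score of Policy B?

-920

Baseline:
  A = 50
  C = 81
  Y = 176 + 4·81 = 500
  X = 242 − 6·50 + 6·81 + 500 = 928
  B = -30 + 5·50 + 6·81 + 928 = 1634
  P = 95 − 5·50 = -155
Policy B (A + 40):
  A = 50 + 40 = 90
  C = 81
  Y = 176 + 4·81 = 500
  X = 242 − 6·90 + 6·81 + 500 = 688
  B = -30 + 5·90 + 6·81 + 688 = 1594
  P = 95 − 5·90 = -355
ΔP = -355 − (-155) = -200; ΔB = 1594 − 1634 = -40
Score = 5·(-200) + (-2)·(-40) = -920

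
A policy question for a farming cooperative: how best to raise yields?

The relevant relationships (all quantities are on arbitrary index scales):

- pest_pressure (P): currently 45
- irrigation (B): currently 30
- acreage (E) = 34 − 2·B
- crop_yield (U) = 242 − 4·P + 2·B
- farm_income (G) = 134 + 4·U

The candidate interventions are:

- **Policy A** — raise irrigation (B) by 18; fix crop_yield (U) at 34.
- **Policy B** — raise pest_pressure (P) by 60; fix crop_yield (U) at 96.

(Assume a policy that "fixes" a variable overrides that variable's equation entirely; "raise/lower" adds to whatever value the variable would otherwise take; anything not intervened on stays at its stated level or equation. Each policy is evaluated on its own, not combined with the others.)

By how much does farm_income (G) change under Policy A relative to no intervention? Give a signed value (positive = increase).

-352

Baseline:
  P = 45
  B = 30
  U = 242 − 4·45 + 2·30 = 122
  G = 134 + 4·122 = 622
Policy A (B + 18, U := 34):
  P = 45
  B = 30 + 18 = 48
  U = 34
  G = 134 + 4·34 = 270
Change in G: 270 − 622 = -352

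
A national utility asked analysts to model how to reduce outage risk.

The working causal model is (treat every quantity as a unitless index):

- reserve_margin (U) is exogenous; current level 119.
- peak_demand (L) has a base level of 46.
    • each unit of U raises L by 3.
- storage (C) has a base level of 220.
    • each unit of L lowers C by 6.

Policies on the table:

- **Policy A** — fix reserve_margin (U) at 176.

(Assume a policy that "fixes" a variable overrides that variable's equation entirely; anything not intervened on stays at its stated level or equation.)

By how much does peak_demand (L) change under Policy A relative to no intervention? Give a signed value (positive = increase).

Baseline:
  U = 119
  L = 46 + 3·119 = 403
Policy A (U := 176):
  U = 176
  L = 46 + 3·176 = 574
Change in L: 574 − 403 = 171

171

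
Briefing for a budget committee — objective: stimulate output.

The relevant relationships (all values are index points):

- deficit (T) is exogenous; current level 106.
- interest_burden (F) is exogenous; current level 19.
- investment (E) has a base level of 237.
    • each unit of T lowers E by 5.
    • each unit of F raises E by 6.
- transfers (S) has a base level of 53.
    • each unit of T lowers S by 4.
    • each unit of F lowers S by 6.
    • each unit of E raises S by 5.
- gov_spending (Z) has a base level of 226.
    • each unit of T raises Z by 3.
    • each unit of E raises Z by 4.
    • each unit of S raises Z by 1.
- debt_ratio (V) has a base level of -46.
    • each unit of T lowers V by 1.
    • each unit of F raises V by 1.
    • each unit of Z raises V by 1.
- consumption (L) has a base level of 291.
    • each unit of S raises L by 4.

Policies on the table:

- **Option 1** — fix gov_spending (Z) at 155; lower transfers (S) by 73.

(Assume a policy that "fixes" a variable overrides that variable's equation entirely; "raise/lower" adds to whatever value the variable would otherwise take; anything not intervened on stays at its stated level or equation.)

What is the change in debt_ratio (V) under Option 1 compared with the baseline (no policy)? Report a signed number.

1707

Baseline:
  T = 106
  F = 19
  E = 237 − 5·106 + 6·19 = -179
  S = 53 − 4·106 − 6·19 + 5·(-179) = -1380
  Z = 226 + 3·106 + 4·(-179) + (-1380) = -1552
  V = -46 − 106 + 19 + (-1552) = -1685
Option 1 (Z := 155, S − 73):
  T = 106
  F = 19
  E = 237 − 5·106 + 6·19 = -179
  S = 53 − 4·106 − 6·19 + 5·(-179) (−73 from intervention) = -1453
  Z = 155
  V = -46 − 106 + 19 + 155 = 22
Change in V: 22 − (-1685) = 1707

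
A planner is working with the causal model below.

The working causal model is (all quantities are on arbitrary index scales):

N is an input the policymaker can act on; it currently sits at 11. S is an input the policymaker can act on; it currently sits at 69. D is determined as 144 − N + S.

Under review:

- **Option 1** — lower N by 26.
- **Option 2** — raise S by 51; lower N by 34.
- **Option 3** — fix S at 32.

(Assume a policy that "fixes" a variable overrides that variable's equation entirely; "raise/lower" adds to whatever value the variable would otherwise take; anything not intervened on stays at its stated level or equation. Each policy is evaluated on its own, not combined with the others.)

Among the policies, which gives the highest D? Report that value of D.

Option 1 (N − 26):
  N = 11 − 26 = -15
  S = 69
  D = 144 − (-15) + 69 = 228
Option 2 (S + 51, N − 34):
  N = 11 − 34 = -23
  S = 69 + 51 = 120
  D = 144 − (-23) + 120 = 287
Option 3 (S := 32):
  N = 11
  S = 32
  D = 144 − 11 + 32 = 165
Comparing — Option 1: D=228, Option 2: D=287, Option 3: D=165. Highest is 287 (Option 2).

287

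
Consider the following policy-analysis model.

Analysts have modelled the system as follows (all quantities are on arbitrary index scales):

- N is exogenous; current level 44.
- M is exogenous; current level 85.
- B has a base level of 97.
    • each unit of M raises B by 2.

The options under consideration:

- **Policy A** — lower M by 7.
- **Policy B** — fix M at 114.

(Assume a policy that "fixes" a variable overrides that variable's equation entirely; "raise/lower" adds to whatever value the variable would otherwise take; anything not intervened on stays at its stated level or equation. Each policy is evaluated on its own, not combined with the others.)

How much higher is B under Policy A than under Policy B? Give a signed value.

-72

Policy A (M − 7):
  M = 85 − 7 = 78
  B = 97 + 2·78 = 253
Policy B (M := 114):
  M = 114
  B = 97 + 2·114 = 325
B: 253 − 325 = -72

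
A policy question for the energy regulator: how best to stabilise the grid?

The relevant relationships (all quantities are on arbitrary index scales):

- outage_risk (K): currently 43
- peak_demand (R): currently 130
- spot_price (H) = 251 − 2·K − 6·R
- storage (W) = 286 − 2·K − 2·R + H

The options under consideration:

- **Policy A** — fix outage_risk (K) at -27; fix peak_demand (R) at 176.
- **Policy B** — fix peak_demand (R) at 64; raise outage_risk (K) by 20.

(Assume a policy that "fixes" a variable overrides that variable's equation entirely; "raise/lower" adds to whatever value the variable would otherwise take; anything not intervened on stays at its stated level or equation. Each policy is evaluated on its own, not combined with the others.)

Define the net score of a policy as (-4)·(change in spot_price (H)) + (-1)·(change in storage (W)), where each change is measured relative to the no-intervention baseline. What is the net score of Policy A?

Baseline:
  K = 43
  R = 130
  H = 251 − 2·43 − 6·130 = -615
  W = 286 − 2·43 − 2·130 + (-615) = -675
Policy A (K := -27, R := 176):
  K = -27
  R = 176
  H = 251 − 2·(-27) − 6·176 = -751
  W = 286 − 2·(-27) − 2·176 + (-751) = -763
ΔH = -751 − (-615) = -136; ΔW = -763 − (-675) = -88
Score = (-4)·(-136) + (-1)·(-88) = 632

632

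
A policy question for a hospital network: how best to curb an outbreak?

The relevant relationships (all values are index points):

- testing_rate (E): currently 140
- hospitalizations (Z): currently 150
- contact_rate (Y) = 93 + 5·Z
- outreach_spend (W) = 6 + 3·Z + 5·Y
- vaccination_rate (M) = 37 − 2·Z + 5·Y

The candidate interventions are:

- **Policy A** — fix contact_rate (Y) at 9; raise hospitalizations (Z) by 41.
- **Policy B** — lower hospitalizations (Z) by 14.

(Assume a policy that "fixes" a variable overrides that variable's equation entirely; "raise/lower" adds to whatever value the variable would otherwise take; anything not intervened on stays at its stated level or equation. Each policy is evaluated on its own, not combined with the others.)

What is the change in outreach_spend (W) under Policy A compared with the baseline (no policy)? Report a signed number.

-4047

Baseline:
  Z = 150
  Y = 93 + 5·150 = 843
  W = 6 + 3·150 + 5·843 = 4671
Policy A (Y := 9, Z + 41):
  Z = 150 + 41 = 191
  Y = 9
  W = 6 + 3·191 + 5·9 = 624
Change in W: 624 − 4671 = -4047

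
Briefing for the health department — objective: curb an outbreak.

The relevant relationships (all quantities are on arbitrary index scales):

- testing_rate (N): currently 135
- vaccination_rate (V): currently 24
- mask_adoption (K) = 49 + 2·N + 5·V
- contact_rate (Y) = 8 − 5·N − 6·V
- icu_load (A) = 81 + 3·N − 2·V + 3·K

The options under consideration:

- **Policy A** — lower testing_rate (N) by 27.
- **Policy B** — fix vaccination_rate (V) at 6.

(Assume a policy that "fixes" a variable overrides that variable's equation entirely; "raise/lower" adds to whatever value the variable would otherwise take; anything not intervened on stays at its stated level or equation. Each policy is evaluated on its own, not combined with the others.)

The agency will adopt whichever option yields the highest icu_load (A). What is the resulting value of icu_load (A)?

1521

Policy A (N − 27):
  N = 135 − 27 = 108
  V = 24
  K = 49 + 2·108 + 5·24 = 385
  A = 81 + 3·108 − 2·24 + 3·385 = 1512
Policy B (V := 6):
  N = 135
  V = 6
  K = 49 + 2·135 + 5·6 = 349
  A = 81 + 3·135 − 2·6 + 3·349 = 1521
Comparing — Policy A: A=1512, Policy B: A=1521. Highest is 1521 (Policy B).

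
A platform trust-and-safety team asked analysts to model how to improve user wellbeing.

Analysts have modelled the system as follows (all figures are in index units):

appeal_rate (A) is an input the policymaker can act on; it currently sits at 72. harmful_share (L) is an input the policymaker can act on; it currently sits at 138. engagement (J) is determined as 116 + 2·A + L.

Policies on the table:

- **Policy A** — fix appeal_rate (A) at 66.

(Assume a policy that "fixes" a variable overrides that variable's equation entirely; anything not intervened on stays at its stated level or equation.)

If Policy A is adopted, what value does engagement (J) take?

386

Policy A (A := 66):
  A = 66
  L = 138
  J = 116 + 2·66 + 138 = 386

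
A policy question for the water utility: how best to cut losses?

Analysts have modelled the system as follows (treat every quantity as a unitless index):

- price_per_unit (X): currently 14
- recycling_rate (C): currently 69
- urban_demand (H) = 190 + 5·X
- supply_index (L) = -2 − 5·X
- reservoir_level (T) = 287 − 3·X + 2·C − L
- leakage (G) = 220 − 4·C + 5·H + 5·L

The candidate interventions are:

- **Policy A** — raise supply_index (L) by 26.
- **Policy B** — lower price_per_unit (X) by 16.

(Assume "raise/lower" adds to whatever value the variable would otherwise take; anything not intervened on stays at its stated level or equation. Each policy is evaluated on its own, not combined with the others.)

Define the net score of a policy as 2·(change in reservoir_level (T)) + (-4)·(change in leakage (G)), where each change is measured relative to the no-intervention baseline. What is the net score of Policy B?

-64

Baseline:
  X = 14
  C = 69
  H = 190 + 5·14 = 260
  L = -2 − 5·14 = -72
  T = 287 − 3·14 + 2·69 − (-72) = 455
  G = 220 − 4·69 + 5·260 + 5·(-72) = 884
Policy B (X − 16):
  X = 14 − 16 = -2
  C = 69
  H = 190 + 5·(-2) = 180
  L = -2 − 5·(-2) = 8
  T = 287 − 3·(-2) + 2·69 − 8 = 423
  G = 220 − 4·69 + 5·180 + 5·8 = 884
ΔT = 423 − 455 = -32; ΔG = 884 − 884 = 0
Score = 2·(-32) + (-4)·0 = -64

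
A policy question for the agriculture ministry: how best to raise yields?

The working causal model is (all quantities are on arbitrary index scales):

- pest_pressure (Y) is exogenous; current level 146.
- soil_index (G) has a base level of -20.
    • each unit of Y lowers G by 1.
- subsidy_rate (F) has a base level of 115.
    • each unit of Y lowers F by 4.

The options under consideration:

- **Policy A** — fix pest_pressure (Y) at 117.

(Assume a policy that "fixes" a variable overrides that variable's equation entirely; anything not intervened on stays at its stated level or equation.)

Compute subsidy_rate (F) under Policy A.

Policy A (Y := 117):
  Y = 117
  F = 115 − 4·117 = -353

-353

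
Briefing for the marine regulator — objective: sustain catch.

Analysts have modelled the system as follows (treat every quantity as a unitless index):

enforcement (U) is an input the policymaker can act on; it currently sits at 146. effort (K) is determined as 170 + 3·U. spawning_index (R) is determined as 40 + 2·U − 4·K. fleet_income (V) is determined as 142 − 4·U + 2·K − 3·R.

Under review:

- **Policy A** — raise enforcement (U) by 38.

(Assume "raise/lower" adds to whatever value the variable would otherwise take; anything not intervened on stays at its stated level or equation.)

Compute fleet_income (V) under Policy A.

8290

Policy A (U + 38):
  U = 146 + 38 = 184
  K = 170 + 3·184 = 722
  R = 40 + 2·184 − 4·722 = -2480
  V = 142 − 4·184 + 2·722 − 3·(-2480) = 8290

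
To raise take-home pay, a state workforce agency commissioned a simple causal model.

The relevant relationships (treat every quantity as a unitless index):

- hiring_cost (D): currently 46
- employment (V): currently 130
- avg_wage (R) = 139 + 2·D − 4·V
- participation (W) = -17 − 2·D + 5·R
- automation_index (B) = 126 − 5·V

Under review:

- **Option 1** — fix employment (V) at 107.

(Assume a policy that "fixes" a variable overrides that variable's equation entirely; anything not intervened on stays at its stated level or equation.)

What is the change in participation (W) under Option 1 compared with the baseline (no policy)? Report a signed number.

Baseline:
  D = 46
  V = 130
  R = 139 + 2·46 − 4·130 = -289
  W = -17 − 2·46 + 5·(-289) = -1554
Option 1 (V := 107):
  D = 46
  V = 107
  R = 139 + 2·46 − 4·107 = -197
  W = -17 − 2·46 + 5·(-197) = -1094
Change in W: -1094 − (-1554) = 460

460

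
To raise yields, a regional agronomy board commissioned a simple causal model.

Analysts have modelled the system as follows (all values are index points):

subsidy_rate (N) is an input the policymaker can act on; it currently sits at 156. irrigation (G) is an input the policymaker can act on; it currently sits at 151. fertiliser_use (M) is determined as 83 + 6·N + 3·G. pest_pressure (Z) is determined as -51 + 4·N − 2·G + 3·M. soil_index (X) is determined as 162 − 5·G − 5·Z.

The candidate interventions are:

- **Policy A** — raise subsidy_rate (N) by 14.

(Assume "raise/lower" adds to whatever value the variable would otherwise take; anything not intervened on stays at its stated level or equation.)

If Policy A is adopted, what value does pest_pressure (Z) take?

4995

Policy A (N + 14):
  N = 156 + 14 = 170
  G = 151
  M = 83 + 6·170 + 3·151 = 1556
  Z = -51 + 4·170 − 2·151 + 3·1556 = 4995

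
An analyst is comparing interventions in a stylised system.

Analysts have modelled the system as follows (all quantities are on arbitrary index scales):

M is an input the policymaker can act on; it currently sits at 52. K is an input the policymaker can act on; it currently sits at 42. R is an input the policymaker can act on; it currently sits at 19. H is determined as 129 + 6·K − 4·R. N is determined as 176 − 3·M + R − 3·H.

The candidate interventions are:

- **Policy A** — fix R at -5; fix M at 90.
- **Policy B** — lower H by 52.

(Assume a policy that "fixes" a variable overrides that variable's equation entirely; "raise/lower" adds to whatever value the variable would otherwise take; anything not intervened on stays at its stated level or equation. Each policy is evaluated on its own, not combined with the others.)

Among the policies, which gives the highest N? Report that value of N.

-720

Policy A (R := -5, M := 90):
  M = 90
  K = 42
  R = -5
  H = 129 + 6·42 − 4·(-5) = 401
  N = 176 − 3·90 + (-5) − 3·401 = -1302
Policy B (H − 52):
  M = 52
  K = 42
  R = 19
  H = 129 + 6·42 − 4·19 (−52 from intervention) = 253
  N = 176 − 3·52 + 19 − 3·253 = -720
Comparing — Policy A: N=-1302, Policy B: N=-720. Highest is -720 (Policy B).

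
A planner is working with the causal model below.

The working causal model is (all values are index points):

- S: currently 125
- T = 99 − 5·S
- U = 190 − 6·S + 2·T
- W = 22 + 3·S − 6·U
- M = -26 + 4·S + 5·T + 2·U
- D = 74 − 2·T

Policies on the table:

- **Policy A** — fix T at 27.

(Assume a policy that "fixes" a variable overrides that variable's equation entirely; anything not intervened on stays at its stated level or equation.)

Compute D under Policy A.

Policy A (T := 27):
  S = 125
  T = 27
  D = 74 − 2·27 = 20

20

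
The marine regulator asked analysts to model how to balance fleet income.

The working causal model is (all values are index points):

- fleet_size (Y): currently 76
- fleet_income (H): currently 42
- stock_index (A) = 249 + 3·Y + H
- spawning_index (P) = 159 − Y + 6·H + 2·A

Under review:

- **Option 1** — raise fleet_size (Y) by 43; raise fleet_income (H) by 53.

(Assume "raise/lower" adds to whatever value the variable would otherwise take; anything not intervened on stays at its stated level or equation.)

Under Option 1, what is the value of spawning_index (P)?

Option 1 (Y + 43, H + 53):
  Y = 76 + 43 = 119
  H = 42 + 53 = 95
  A = 249 + 3·119 + 95 = 701
  P = 159 − 119 + 6·95 + 2·701 = 2012

2012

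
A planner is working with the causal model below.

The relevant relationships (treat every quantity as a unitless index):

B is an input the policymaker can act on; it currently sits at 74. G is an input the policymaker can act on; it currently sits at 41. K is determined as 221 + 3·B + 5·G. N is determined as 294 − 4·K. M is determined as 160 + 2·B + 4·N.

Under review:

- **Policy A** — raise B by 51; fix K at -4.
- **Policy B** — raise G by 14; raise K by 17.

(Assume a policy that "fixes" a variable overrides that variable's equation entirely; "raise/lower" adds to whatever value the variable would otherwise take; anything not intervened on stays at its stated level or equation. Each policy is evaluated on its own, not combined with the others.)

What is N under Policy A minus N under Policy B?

Policy A (B + 51, K := -4):
  B = 74 + 51 = 125
  G = 41
  K = -4
  N = 294 − 4·(-4) = 310
Policy B (G + 14, K + 17):
  B = 74
  G = 41 + 14 = 55
  K = 221 + 3·74 + 5·55 (+17 from intervention) = 735
  N = 294 − 4·735 = -2646
N: 310 − (-2646) = 2956

2956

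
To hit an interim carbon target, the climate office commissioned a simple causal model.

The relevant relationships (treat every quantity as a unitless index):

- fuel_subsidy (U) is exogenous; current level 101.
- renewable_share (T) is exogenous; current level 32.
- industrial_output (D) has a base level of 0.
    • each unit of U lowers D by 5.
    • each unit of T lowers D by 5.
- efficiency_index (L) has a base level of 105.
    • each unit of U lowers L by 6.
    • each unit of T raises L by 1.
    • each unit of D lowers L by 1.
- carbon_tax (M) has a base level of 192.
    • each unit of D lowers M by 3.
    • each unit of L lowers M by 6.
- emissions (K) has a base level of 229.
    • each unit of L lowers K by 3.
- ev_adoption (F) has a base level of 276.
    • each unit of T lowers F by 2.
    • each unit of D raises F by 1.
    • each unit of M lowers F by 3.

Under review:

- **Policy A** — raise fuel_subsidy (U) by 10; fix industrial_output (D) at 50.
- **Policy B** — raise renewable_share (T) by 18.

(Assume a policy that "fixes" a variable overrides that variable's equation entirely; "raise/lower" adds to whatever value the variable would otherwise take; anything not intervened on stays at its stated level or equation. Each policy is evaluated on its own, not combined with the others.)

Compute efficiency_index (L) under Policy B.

304

Policy B (T + 18):
  U = 101
  T = 32 + 18 = 50
  D = 0 − 5·101 − 5·50 = -755
  L = 105 − 6·101 + 50 − (-755) = 304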